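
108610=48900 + 59710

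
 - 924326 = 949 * ( - 974)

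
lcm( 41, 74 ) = 3034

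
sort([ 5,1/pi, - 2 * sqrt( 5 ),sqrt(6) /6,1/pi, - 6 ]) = [-6,-2* sqrt( 5 ),1/pi,1/pi, sqrt( 6 )/6, 5]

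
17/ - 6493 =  - 17/6493 = - 0.00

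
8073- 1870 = 6203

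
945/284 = 945/284 =3.33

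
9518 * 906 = 8623308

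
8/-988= - 1+ 245/247 = - 0.01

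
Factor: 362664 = 2^3*3^3*23^1*73^1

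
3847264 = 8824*436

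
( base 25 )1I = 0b101011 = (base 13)34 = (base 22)1L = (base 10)43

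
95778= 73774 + 22004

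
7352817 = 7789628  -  436811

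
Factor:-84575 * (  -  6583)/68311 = 556757225/68311 = 5^2 * 17^1 * 29^1*199^1*227^1*68311^(  -  1 ) 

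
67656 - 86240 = -18584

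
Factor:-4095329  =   - 7^1 * 449^1*1303^1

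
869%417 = 35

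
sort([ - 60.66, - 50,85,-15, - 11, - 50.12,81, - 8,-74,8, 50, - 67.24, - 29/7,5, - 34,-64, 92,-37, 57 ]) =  [ - 74, - 67.24 , - 64, - 60.66, - 50.12, - 50,  -  37, - 34, - 15, - 11, - 8,-29/7, 5, 8, 50, 57,81,85,92 ]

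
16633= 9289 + 7344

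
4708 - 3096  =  1612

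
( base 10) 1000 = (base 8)1750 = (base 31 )118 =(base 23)1kb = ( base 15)46a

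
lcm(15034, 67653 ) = 135306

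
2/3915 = 2/3915 = 0.00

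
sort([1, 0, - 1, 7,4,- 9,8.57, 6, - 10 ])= [ - 10, - 9,-1,0, 1,4, 6,7,8.57 ]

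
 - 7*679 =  - 4753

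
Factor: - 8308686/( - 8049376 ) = 2^(-4)*3^1 * 251543^( - 1 ) * 1384781^1 = 4154343/4024688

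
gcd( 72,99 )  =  9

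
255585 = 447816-192231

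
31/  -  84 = -1 + 53/84 = - 0.37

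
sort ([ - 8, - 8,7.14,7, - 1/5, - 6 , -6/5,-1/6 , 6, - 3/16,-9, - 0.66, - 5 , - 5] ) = [-9,-8, - 8, - 6,-5, - 5,- 6/5, - 0.66, - 1/5, - 3/16, - 1/6, 6, 7,7.14]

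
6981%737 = 348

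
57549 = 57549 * 1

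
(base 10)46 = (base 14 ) 34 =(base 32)1E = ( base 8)56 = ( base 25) 1L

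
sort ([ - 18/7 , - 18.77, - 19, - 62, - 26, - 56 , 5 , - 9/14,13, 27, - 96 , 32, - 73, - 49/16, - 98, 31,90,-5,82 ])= [ - 98,-96, - 73, - 62, - 56, - 26,-19,-18.77, - 5, - 49/16 , - 18/7, -9/14, 5,13,27,31, 32,82,90]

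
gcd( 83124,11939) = 1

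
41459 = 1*41459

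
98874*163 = 16116462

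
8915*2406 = 21449490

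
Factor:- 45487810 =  - 2^1* 5^1*4548781^1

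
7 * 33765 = 236355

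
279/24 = 93/8=11.62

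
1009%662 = 347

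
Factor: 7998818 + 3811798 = 11810616 = 2^3* 3^1*151^1*3259^1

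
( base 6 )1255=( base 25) CN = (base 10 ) 323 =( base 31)ad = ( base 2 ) 101000011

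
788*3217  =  2534996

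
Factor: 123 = 3^1*41^1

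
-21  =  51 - 72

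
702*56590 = 39726180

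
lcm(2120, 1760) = 93280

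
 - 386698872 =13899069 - 400597941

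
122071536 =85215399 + 36856137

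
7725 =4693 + 3032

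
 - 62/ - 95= 62/95  =  0.65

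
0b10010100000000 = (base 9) 13884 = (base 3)110222211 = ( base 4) 2110000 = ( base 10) 9472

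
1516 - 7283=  - 5767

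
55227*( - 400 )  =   - 22090800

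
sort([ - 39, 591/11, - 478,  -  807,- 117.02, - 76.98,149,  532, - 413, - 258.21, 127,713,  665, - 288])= [ - 807, - 478  , - 413, - 288, - 258.21,-117.02, - 76.98,-39, 591/11, 127, 149,532, 665, 713 ]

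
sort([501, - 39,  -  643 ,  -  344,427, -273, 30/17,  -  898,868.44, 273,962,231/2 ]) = [ - 898, - 643 , - 344, - 273, - 39,30/17, 231/2, 273, 427,501,  868.44, 962]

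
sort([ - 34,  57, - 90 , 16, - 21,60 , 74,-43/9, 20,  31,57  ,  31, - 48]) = [ - 90, - 48, - 34, - 21, - 43/9,  16,  20,  31,31,57,57,60,74]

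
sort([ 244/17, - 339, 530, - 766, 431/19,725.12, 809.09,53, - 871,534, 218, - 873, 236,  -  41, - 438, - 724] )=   [ - 873, - 871, - 766, - 724,  -  438, - 339, - 41 , 244/17, 431/19, 53, 218,236, 530, 534, 725.12,809.09]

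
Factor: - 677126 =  - 2^1*338563^1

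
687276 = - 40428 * ( - 17)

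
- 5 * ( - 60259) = 301295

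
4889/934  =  4889/934 = 5.23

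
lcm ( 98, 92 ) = 4508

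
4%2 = 0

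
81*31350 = 2539350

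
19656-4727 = 14929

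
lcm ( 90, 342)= 1710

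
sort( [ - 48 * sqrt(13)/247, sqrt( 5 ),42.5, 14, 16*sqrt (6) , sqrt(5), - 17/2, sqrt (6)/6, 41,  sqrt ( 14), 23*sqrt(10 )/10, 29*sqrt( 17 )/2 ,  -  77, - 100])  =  [ - 100 , - 77, - 17/2, - 48*sqrt( 13)/247,sqrt (6) /6,  sqrt( 5 ), sqrt( 5 ),sqrt (14), 23*sqrt( 10 )/10, 14, 16 * sqrt( 6 ), 41,42.5,29*sqrt (17 )/2 ]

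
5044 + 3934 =8978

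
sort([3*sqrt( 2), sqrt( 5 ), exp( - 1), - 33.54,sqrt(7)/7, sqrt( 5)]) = [-33.54,exp( - 1),sqrt( 7)/7,  sqrt( 5),sqrt( 5 ),  3*sqrt (2)]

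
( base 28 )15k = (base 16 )3b0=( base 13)578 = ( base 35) QY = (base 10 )944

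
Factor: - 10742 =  - 2^1*41^1*131^1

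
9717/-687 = -15+196/229=-14.14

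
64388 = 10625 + 53763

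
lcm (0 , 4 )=0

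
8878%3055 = 2768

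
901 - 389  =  512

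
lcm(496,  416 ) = 12896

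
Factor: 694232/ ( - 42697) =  - 2^3*7^3*11^1*23^1*42697^(  -  1) 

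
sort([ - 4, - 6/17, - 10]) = [ - 10, - 4, - 6/17 ]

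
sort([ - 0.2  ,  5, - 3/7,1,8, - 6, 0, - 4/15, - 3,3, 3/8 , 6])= [ - 6 ,-3,- 3/7, - 4/15, - 0.2,0,3/8, 1,3, 5,6, 8]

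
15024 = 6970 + 8054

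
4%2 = 0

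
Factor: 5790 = 2^1 * 3^1 * 5^1*193^1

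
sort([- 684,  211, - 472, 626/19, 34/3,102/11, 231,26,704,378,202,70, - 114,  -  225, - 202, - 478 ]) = [ - 684 , - 478, - 472,-225, - 202, - 114,102/11,34/3 , 26,626/19, 70,202,211,231, 378, 704]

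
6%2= 0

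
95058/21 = 31686/7 = 4526.57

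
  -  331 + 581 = 250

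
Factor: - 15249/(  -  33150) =2^( - 1)*5^( - 2)*23^1 = 23/50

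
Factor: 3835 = 5^1*13^1*59^1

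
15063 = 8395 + 6668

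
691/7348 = 691/7348 = 0.09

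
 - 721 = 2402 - 3123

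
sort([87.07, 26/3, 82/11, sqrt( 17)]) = [ sqrt( 17 ),82/11,26/3,87.07]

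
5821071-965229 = 4855842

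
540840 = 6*90140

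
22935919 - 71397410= - 48461491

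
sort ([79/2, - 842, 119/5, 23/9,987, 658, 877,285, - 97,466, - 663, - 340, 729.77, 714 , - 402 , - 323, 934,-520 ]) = [ - 842, - 663, - 520, - 402,-340, -323, - 97, 23/9, 119/5, 79/2, 285,  466 , 658, 714,  729.77, 877,  934, 987]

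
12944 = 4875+8069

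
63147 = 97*651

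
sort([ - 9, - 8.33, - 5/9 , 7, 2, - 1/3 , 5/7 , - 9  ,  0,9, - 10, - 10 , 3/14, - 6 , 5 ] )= [ - 10 ,  -  10, - 9, - 9, - 8.33 , - 6, - 5/9 , - 1/3, 0,3/14, 5/7,2, 5,7, 9 ]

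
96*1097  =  105312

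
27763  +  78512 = 106275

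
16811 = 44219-27408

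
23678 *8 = 189424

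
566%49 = 27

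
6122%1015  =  32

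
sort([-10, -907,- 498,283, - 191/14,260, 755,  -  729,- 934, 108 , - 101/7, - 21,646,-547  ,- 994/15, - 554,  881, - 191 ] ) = [ - 934, - 907, - 729, - 554, - 547, - 498, - 191,  -  994/15,-21,- 101/7,-191/14, - 10 , 108 , 260, 283,646,  755 , 881 ] 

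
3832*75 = 287400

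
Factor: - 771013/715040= - 2^( - 5 )*5^( - 1)*41^( - 1) * 109^( -1)*771013^1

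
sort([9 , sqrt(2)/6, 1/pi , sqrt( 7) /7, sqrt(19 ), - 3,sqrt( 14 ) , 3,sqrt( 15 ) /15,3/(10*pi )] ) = [ - 3 , 3/(10*pi),sqrt( 2 ) /6 , sqrt ( 15 )/15,1/pi,  sqrt(7 ) /7 , 3, sqrt(14 ), sqrt(19),9]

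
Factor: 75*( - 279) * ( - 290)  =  6068250 = 2^1*3^3*5^3*29^1 * 31^1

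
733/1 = 733 = 733.00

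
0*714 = 0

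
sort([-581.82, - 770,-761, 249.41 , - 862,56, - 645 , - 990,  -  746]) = [ - 990, - 862, - 770, - 761,- 746, - 645, - 581.82,56,249.41]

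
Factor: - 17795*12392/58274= -2^2 *5^1*1549^1*3559^1*29137^(  -  1 ) = - 110257820/29137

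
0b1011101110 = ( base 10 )750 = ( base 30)P0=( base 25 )150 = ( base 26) 12M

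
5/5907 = 5/5907 =0.00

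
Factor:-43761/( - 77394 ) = 2^(-1)*29^1*503^1*12899^( - 1) = 14587/25798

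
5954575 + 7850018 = 13804593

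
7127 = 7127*1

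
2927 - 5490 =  - 2563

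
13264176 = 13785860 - 521684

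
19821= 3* 6607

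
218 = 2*109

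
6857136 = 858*7992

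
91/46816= 13/6688=0.00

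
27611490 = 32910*839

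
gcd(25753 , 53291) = 7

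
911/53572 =911/53572 = 0.02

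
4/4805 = 4/4805 = 0.00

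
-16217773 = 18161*( - 893 )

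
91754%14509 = 4700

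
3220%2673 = 547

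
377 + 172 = 549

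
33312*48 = 1598976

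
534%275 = 259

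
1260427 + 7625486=8885913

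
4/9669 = 4/9669 = 0.00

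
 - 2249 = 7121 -9370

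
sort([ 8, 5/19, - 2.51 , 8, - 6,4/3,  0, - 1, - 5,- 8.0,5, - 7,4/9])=[ - 8.0, - 7, - 6, - 5, - 2.51, - 1,0,  5/19,4/9,4/3,  5,8,8] 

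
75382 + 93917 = 169299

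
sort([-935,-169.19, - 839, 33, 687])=[ - 935, - 839, - 169.19,33 , 687 ]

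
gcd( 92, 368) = 92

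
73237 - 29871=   43366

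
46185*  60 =2771100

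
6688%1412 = 1040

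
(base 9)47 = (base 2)101011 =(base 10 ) 43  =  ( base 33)1A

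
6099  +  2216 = 8315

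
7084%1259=789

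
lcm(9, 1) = 9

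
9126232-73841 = 9052391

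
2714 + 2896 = 5610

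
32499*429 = 13942071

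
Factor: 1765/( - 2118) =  -5/6 = - 2^( - 1)*3^( - 1) * 5^1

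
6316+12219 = 18535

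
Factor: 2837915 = 5^1*557^1* 1019^1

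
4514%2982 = 1532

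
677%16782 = 677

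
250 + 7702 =7952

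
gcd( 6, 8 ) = 2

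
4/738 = 2/369 = 0.01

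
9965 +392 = 10357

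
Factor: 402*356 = 143112=2^3*3^1 * 67^1*89^1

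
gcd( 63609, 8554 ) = 91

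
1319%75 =44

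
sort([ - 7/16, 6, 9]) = [ - 7/16, 6,9]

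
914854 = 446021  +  468833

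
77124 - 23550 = 53574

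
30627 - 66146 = -35519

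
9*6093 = 54837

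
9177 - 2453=6724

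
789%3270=789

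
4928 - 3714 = 1214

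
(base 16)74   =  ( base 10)116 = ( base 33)3H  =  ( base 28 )44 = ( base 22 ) 56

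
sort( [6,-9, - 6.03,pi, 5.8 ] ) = [ - 9, -6.03,pi, 5.8,6]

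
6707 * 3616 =24252512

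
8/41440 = 1/5180 = 0.00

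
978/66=163/11 = 14.82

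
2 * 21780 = 43560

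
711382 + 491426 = 1202808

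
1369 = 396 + 973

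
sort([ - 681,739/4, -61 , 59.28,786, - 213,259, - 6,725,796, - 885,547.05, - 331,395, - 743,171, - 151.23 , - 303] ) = [ - 885, - 743, - 681,-331, - 303, - 213, - 151.23, - 61,-6,59.28,  171,739/4, 259 , 395, 547.05,  725, 786,796 ]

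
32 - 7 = 25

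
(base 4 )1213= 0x67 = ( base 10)103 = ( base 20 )53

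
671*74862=50232402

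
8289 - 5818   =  2471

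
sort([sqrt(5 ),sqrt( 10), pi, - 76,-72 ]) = [ - 76 , - 72, sqrt(5), pi, sqrt( 10 )]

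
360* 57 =20520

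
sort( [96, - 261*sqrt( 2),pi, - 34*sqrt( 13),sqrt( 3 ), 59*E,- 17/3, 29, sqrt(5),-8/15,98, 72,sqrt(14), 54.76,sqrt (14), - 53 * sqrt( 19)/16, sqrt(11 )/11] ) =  [ - 261 * sqrt ( 2), - 34*sqrt(13), - 53*sqrt(19 )/16,-17/3, - 8/15,sqrt(11 ) /11,  sqrt(3),sqrt(5 ) , pi,sqrt( 14), sqrt (14),29,54.76,72,96, 98, 59*  E ] 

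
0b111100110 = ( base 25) JB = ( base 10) 486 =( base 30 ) g6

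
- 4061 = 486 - 4547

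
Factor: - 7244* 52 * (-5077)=1912444976 = 2^4*13^1*1811^1 * 5077^1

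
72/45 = 8/5 = 1.60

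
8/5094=4/2547 = 0.00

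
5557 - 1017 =4540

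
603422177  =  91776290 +511645887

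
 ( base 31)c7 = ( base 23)GB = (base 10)379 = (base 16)17b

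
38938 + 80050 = 118988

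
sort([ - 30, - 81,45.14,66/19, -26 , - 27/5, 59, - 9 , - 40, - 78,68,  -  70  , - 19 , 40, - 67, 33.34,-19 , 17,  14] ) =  [  -  81, - 78 , - 70,-67 , - 40, - 30, - 26, - 19, - 19,- 9, - 27/5,  66/19,14,17,33.34, 40,  45.14,59,68] 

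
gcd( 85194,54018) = 18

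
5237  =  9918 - 4681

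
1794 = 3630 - 1836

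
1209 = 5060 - 3851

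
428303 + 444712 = 873015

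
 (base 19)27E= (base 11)720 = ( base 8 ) 1545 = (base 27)155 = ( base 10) 869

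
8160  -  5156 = 3004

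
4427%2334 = 2093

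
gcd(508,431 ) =1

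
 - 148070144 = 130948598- 279018742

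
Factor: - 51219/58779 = - 271/311 =-271^1*311^( - 1 ) 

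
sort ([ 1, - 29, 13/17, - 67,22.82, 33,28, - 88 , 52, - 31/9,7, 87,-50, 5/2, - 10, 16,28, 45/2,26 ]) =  [ - 88,-67, - 50,-29, - 10 , - 31/9, 13/17, 1 , 5/2,7, 16, 45/2, 22.82,26, 28, 28, 33, 52,  87]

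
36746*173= 6357058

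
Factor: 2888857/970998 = 2^( - 1 )*3^( - 1 ) * 7^(  -  1)*61^(  -  1 ) * 379^(  -  1)*1171^1*2467^1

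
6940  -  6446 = 494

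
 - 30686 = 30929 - 61615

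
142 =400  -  258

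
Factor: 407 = 11^1* 37^1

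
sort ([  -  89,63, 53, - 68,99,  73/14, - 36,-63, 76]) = [ - 89, - 68, - 63, - 36,  73/14, 53, 63, 76, 99] 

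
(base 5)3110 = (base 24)gl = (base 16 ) 195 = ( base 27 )F0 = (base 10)405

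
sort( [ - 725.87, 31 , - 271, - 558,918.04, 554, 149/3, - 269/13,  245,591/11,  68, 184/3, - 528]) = [ -725.87, -558,  -  528,  -  271 , - 269/13 , 31 , 149/3, 591/11, 184/3,68, 245, 554, 918.04]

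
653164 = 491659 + 161505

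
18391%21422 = 18391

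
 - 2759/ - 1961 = 2759/1961 = 1.41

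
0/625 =0 = 0.00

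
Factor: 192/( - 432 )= -2^2*3^(- 2 )  =  - 4/9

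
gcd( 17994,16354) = 2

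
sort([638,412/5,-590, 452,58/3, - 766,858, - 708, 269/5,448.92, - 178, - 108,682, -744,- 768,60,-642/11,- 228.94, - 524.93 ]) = [ - 768, - 766, - 744, - 708,- 590 , - 524.93, - 228.94, - 178,-108, - 642/11,  58/3, 269/5, 60,412/5,448.92,452,638,682,858] 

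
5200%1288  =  48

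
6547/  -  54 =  - 6547/54 = - 121.24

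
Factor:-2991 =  - 3^1*997^1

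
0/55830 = 0 = 0.00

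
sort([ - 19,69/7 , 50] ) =[ - 19,  69/7,50] 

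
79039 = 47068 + 31971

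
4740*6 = 28440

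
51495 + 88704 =140199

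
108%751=108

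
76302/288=264+15/16 = 264.94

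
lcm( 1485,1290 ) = 127710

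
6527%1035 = 317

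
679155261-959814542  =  -280659281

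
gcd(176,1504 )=16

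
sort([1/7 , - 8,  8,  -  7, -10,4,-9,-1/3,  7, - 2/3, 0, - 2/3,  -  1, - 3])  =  [-10 , - 9 ,- 8, - 7, - 3, - 1,-2/3,-2/3, - 1/3,0, 1/7, 4,7  ,  8] 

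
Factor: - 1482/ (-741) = 2^1 = 2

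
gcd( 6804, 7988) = 4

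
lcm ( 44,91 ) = 4004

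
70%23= 1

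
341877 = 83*4119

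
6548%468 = 464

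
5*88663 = 443315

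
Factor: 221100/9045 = 2^2*3^(-2 ) *5^1*11^1  =  220/9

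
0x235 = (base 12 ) 3b1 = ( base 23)11D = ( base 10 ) 565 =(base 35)G5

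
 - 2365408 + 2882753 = 517345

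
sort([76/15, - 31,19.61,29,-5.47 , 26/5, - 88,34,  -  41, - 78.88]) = [ - 88, - 78.88, - 41, - 31,  -  5.47, 76/15, 26/5,19.61,29 , 34 ] 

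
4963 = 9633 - 4670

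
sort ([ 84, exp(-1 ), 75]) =[ exp(-1), 75,84 ]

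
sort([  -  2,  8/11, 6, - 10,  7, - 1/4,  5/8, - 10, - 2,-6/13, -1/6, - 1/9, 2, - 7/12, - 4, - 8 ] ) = [ - 10, - 10, - 8, - 4, - 2, - 2, - 7/12, - 6/13, - 1/4, -1/6 ,  -  1/9, 5/8 , 8/11, 2, 6, 7 ] 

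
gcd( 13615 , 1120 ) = 35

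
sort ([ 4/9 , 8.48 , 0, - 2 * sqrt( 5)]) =[ - 2*sqrt( 5),0,  4/9,8.48 ]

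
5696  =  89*64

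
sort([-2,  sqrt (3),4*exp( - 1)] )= [ - 2,4*exp( - 1),sqrt( 3) ]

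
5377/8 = 672+1/8= 672.12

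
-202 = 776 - 978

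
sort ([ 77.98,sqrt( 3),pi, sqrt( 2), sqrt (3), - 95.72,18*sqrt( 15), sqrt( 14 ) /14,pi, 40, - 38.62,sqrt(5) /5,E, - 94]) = [  -  95.72,-94,- 38.62,sqrt( 14)/14,  sqrt( 5)/5, sqrt(2),sqrt( 3), sqrt( 3),E, pi,  pi, 40, 18*sqrt(15 ), 77.98]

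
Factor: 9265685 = 5^1 * 11^1*13^1*12959^1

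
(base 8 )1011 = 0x209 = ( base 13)311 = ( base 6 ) 2225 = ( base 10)521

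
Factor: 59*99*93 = 3^3 * 11^1*31^1*59^1 = 543213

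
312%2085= 312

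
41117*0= 0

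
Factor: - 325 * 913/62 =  - 2^( - 1)*5^2*11^1 * 13^1  *  31^ ( - 1)*83^1 = - 296725/62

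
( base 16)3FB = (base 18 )32b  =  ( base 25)1FJ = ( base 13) 605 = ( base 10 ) 1019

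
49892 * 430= 21453560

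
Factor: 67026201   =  3^1*11^1*71^1*28607^1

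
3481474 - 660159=2821315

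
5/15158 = 5/15158 = 0.00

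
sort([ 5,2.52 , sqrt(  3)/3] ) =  [sqrt( 3)/3,2.52, 5 ]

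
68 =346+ - 278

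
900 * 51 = 45900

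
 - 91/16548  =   - 13/2364 = - 0.01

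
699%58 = 3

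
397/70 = 5+ 47/70 = 5.67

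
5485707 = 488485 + 4997222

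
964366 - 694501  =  269865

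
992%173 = 127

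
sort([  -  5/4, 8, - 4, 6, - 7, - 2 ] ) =[ - 7, - 4, - 2, - 5/4, 6, 8] 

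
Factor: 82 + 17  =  99  =  3^2*11^1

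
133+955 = 1088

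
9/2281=9/2281  =  0.00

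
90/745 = 18/149 = 0.12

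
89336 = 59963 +29373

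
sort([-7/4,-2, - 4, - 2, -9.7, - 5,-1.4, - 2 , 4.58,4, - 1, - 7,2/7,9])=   [  -  9.7, - 7,  -  5, - 4, - 2  , - 2,-2 , -7/4, - 1.4, - 1,2/7, 4,4.58,9] 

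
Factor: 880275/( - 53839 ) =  - 3^1*5^2*11^2*17^ ( - 1)*97^1*3167^( - 1 ) 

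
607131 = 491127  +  116004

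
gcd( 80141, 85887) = 1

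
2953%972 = 37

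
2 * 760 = 1520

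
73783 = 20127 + 53656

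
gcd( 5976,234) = 18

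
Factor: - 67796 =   -  2^2*17^1 * 997^1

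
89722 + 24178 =113900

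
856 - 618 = 238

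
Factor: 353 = 353^1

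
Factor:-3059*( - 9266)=28344694 = 2^1*7^1*19^1*23^1* 41^1 * 113^1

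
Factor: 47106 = 2^1*3^2 *2617^1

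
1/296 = 1/296  =  0.00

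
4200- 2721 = 1479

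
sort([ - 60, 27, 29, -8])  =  [ - 60, - 8, 27, 29]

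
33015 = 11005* 3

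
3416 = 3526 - 110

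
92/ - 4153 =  - 92/4153 = - 0.02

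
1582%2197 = 1582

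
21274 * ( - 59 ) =-1255166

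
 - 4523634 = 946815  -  5470449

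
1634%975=659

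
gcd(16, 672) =16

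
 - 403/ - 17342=31/1334=   0.02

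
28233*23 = 649359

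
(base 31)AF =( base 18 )101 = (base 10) 325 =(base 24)dd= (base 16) 145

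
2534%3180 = 2534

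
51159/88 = 581 + 31/88=581.35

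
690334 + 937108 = 1627442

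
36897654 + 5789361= 42687015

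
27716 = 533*52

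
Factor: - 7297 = - 7297^1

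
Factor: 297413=23^1*67^1*193^1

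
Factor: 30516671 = 29^1*1052299^1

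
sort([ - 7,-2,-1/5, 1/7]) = [ -7, - 2, - 1/5,1/7]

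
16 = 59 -43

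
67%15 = 7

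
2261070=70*32301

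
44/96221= 44/96221=0.00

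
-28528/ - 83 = 343 + 59/83 = 343.71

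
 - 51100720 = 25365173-76465893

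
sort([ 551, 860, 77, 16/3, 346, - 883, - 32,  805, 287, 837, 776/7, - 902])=[ - 902,- 883, - 32,16/3, 77,776/7,287, 346, 551,805,  837,860]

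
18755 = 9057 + 9698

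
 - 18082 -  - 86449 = 68367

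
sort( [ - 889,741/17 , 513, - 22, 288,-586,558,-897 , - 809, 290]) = [ - 897,  -  889, - 809,-586,-22, 741/17,288, 290,513, 558]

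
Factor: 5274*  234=1234116 = 2^2* 3^4 * 13^1 * 293^1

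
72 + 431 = 503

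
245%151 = 94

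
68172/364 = 1311/7=187.29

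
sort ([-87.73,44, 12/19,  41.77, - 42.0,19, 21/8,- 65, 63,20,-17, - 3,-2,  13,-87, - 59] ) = [-87.73,-87, - 65,-59,-42.0, - 17,-3, - 2,12/19,21/8,13,19,20,41.77,44,63]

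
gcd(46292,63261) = 71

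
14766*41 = 605406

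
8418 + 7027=15445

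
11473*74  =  849002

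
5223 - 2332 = 2891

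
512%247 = 18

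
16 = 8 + 8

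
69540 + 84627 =154167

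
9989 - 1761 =8228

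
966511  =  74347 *13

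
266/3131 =266/3131 = 0.08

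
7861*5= 39305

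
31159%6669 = 4483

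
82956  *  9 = 746604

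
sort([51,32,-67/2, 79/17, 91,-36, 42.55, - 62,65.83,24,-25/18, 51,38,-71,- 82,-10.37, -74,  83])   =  [ - 82,-74, - 71,-62,-36,-67/2, - 10.37, - 25/18, 79/17, 24,  32, 38, 42.55,51,  51,65.83,83,91 ] 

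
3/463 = 3/463 =0.01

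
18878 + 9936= 28814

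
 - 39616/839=-48 + 656/839  =  - 47.22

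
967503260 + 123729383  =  1091232643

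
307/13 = 23 + 8/13= 23.62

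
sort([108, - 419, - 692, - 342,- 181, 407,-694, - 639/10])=[ - 694,-692,- 419,-342,  -  181,-639/10, 108,407 ]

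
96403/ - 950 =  - 102 + 497/950 = - 101.48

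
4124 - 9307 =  - 5183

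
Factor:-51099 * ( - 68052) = 3477389148 = 2^2 * 3^2*53^1*107^1*  17033^1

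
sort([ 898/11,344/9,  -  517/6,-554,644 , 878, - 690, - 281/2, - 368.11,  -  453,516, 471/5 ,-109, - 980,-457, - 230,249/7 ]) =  [ - 980, - 690 , - 554,  -  457, - 453,  -  368.11, - 230, - 281/2, - 109,  -  517/6,249/7,344/9, 898/11,471/5,  516,644  ,  878]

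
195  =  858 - 663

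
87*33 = 2871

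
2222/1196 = 1 + 513/598= 1.86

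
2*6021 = 12042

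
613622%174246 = 90884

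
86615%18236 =13671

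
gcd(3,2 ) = 1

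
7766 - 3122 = 4644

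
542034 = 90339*6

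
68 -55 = 13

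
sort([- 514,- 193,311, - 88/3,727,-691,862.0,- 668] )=[ - 691, - 668, - 514, - 193, - 88/3,311,727,862.0]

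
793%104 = 65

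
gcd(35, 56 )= 7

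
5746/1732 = 2873/866  =  3.32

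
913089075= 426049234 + 487039841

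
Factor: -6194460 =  - 2^2*3^1 * 5^1*17^1*6073^1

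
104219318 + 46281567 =150500885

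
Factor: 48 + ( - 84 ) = -2^2*3^2 = - 36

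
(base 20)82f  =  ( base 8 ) 6267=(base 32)35N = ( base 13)1635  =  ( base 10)3255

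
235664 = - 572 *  ( - 412 )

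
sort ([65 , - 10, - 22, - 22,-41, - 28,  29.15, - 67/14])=[ - 41,-28,  -  22, - 22,- 10  , - 67/14 , 29.15, 65 ]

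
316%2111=316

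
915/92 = 9 + 87/92  =  9.95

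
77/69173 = 77/69173= 0.00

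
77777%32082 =13613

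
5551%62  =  33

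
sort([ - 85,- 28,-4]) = [ - 85,- 28,- 4]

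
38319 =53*723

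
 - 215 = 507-722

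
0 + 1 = 1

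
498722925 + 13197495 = 511920420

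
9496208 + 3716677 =13212885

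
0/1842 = 0  =  0.00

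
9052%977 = 259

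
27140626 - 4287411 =22853215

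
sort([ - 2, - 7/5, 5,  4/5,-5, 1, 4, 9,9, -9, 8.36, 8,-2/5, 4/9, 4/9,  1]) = [ - 9,-5,-2, - 7/5, - 2/5, 4/9,4/9, 4/5,1,1,  4, 5, 8,8.36, 9, 9]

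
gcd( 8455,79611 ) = 1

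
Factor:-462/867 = -2^1*7^1*11^1*17^(  -  2) = - 154/289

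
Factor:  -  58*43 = - 2494 = - 2^1*29^1*43^1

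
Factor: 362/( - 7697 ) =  - 2^1*43^(-1 )*179^(  -  1 ) * 181^1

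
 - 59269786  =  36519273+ - 95789059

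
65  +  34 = 99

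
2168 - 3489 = -1321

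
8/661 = 8/661  =  0.01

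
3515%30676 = 3515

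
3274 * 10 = 32740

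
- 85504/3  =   - 85504/3 = - 28501.33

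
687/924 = 229/308 = 0.74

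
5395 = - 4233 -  - 9628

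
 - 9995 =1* ( - 9995 ) 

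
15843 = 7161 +8682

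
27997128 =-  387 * (-72344 ) 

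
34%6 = 4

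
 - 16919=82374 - 99293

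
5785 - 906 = 4879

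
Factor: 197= 197^1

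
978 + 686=1664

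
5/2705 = 1/541 = 0.00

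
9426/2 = 4713= 4713.00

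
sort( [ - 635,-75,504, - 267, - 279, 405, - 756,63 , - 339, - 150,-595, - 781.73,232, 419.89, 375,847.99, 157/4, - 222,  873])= [-781.73, - 756, - 635, - 595, - 339, - 279, - 267  ,  -  222, - 150,-75,157/4,63,232,  375,  405 , 419.89, 504, 847.99 , 873 ] 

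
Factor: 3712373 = 7^1  *  530339^1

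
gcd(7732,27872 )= 4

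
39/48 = 13/16  =  0.81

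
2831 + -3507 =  - 676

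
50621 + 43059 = 93680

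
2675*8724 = 23336700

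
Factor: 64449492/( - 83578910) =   -  32224746/41789455 = -2^1*3^1* 5^( - 1 )*19^( - 1) * 41^( - 1)*569^1*9439^1*10729^ ( - 1 ) 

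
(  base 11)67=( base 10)73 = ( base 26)2l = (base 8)111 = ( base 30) 2D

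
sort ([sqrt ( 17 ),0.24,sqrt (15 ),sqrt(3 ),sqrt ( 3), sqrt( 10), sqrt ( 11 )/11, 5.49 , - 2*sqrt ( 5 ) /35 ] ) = [-2*sqrt(5)/35 , 0.24, sqrt( 11)/11,sqrt(3),sqrt(3), sqrt ( 10), sqrt ( 15 ), sqrt( 17 ) , 5.49]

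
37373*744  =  27805512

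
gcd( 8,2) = 2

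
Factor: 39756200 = 2^3*5^2*11^1*17^1*1063^1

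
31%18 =13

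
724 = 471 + 253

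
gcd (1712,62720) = 16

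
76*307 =23332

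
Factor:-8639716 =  - 2^2*409^1 * 5281^1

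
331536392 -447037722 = - 115501330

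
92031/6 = 30677/2 = 15338.50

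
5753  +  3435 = 9188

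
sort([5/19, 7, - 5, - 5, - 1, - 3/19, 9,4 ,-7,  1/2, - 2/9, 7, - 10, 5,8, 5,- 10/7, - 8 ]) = [ - 10, - 8,  -  7, - 5, - 5, - 10/7,-1, - 2/9,-3/19, 5/19,1/2,4, 5,5 , 7, 7 , 8, 9 ]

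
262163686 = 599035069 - 336871383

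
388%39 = 37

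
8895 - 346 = 8549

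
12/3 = 4 = 4.00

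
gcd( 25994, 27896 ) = 634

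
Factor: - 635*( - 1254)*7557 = 6017563530= 2^1*3^2*5^1*11^2*19^1*127^1*229^1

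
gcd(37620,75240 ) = 37620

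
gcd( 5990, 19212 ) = 2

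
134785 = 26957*5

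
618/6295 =618/6295 =0.10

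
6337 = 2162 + 4175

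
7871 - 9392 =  - 1521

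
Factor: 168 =2^3*3^1 * 7^1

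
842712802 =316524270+526188532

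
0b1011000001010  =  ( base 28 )75E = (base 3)21201222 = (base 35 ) 4L7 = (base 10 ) 5642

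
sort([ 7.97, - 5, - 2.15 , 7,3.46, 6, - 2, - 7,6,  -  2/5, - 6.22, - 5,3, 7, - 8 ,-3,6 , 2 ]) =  [ - 8, - 7, - 6.22, - 5, - 5, - 3, - 2.15, - 2, - 2/5,2, 3,3.46 , 6,6,  6,7,7,7.97 ] 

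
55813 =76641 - 20828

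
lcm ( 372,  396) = 12276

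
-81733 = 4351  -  86084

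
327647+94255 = 421902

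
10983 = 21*523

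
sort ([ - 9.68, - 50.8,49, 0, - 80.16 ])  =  [ - 80.16, - 50.8, - 9.68,0,49 ]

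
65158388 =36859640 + 28298748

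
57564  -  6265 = 51299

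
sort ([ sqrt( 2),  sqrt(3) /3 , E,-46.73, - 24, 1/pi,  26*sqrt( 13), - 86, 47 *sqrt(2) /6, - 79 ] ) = [ - 86, - 79, -46.73, - 24, 1/pi,  sqrt(3) /3,  sqrt( 2),  E,47 * sqrt( 2) /6,26*sqrt(13 )] 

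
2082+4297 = 6379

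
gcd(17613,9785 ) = 1957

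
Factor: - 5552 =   -  2^4 * 347^1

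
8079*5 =40395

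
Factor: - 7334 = - 2^1*19^1* 193^1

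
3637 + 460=4097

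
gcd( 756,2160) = 108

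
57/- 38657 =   -  57/38657  =  -  0.00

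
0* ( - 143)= 0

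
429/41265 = 143/13755   =  0.01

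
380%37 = 10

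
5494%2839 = 2655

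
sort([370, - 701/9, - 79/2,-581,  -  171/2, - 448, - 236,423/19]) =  [ - 581, - 448, - 236, - 171/2, - 701/9, - 79/2,423/19,370 ] 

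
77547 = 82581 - 5034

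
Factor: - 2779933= -13^1*281^1* 761^1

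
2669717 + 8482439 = 11152156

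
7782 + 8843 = 16625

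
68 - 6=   62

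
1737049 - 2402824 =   -  665775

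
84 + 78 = 162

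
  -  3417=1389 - 4806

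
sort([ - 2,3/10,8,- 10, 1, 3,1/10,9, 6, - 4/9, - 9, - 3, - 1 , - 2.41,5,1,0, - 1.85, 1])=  [ - 10,- 9, - 3 , - 2.41, -2,-1.85, - 1,- 4/9, 0,1/10, 3/10,1,1, 1, 3, 5,6,8,9]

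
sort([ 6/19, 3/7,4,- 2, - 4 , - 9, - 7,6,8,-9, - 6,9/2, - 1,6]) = [ - 9,- 9 , - 7,-6, - 4, - 2, - 1,6/19, 3/7, 4,9/2, 6,6, 8 ]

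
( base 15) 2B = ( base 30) 1B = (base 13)32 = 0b101001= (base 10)41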